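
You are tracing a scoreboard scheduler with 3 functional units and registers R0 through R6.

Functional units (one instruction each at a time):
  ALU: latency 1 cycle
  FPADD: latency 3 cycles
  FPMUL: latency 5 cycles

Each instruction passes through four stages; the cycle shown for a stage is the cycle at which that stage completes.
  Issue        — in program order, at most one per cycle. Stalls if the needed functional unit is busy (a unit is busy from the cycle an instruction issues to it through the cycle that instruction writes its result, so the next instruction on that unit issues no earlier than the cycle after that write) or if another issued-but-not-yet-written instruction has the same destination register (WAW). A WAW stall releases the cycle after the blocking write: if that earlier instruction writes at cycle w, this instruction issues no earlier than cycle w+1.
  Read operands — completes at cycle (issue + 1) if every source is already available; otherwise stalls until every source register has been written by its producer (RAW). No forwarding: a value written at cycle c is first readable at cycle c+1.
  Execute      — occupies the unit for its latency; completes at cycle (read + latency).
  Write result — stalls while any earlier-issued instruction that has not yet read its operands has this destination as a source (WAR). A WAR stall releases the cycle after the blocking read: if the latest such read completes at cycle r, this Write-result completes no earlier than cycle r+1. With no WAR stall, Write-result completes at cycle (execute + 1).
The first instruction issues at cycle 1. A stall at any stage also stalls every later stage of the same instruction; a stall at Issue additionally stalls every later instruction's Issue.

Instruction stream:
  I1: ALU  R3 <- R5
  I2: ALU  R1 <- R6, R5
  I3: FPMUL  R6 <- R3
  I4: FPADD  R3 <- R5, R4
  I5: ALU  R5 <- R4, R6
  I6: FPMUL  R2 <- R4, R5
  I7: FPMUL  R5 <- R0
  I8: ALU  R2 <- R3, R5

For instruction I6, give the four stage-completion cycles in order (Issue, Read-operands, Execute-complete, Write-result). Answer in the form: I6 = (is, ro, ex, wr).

I6 = (14, 17, 22, 23)

c1: issue I1 (ALU)
c2: I1 read-ops
c3: I1 finished on ALU
c4: I1→R3
c5: issue I2 (ALU)
c6: I2 read-ops | issue I3 (FPMUL)
c7: I2 finished on ALU | I3 read-ops | issue I4 (FPADD)
c8: I2→R1 | I4 read-ops
c9: issue I5 (ALU)
c11: I4 finished on FPADD
c12: I3 finished on FPMUL | I4→R3
c13: I3→R6
c14: I5 read-ops | issue I6 (FPMUL)
c15: I5 finished on ALU
c16: I5→R5
c17: I6 read-ops
c22: I6 finished on FPMUL
c23: I6→R2
c24: issue I7 (FPMUL)
c25: I7 read-ops | issue I8 (ALU)
c30: I7 finished on FPMUL
c31: I7→R5
c32: I8 read-ops
c33: I8 finished on ALU
c34: I8→R2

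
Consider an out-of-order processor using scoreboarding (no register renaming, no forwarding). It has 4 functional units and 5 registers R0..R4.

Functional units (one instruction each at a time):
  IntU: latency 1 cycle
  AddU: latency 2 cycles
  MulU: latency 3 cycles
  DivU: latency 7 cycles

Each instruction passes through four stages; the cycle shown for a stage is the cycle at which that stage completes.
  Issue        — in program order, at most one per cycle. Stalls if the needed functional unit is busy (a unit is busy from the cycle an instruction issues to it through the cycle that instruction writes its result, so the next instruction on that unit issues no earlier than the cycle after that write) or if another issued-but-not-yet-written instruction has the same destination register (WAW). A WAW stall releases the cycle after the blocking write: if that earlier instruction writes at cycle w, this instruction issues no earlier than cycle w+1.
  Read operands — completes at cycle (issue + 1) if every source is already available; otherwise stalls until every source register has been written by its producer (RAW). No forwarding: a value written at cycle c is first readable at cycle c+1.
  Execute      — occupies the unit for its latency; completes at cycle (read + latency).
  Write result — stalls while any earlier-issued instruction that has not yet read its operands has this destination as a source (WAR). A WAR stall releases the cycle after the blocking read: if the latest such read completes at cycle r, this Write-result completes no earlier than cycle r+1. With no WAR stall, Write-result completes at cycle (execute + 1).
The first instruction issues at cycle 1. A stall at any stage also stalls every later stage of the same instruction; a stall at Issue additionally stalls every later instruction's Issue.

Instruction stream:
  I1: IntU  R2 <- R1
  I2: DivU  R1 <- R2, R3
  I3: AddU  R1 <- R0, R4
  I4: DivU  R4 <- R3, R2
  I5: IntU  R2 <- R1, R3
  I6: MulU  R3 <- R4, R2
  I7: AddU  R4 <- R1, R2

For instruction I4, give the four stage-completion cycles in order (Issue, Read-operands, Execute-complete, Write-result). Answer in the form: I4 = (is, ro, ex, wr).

[1] I1 issues→IntU
[2] I1 reads · I2 issues→DivU
[3] I1 exec-done
[4] I1 writes R2
[5] I2 reads
[12] I2 exec-done
[13] I2 writes R1
[14] I3 issues→AddU
[15] I3 reads · I4 issues→DivU
[16] I4 reads · I5 issues→IntU
[17] I3 exec-done · I6 issues→MulU
[18] I3 writes R1
[19] I5 reads
[20] I5 exec-done
[21] I5 writes R2
[23] I4 exec-done
[24] I4 writes R4
[25] I6 reads · I7 issues→AddU
[26] I7 reads
[28] I6 exec-done · I7 exec-done
[29] I6 writes R3 · I7 writes R4

I4 = (15, 16, 23, 24)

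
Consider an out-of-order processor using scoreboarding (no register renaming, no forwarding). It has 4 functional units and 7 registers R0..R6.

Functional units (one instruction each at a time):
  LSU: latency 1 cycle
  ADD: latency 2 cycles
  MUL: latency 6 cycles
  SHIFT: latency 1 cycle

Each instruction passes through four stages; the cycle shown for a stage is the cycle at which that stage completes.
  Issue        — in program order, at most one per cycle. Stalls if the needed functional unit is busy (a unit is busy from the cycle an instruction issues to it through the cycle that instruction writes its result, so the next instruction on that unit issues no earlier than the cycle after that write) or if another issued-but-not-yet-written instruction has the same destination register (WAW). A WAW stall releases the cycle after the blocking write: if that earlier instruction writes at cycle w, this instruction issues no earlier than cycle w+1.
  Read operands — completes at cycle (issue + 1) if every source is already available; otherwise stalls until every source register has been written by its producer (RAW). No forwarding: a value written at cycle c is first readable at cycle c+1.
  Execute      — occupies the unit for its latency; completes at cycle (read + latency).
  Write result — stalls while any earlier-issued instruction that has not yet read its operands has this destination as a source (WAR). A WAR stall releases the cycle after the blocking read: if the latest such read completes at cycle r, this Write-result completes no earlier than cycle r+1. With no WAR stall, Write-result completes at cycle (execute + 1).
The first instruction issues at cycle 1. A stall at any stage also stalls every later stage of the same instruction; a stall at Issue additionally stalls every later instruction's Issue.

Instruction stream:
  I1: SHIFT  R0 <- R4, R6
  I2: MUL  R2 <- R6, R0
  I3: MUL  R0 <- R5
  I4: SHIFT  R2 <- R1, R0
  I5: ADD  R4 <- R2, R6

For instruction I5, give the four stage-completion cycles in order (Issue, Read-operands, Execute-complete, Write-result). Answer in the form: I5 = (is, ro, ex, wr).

I5 = (15, 25, 27, 28)

c1: I1 dispatched to SHIFT
c2: I1 operands ready; I2 dispatched to MUL
c3: I1 complete
c4: R0←I1
c5: I2 operands ready
c11: I2 complete
c12: R2←I2
c13: I3 dispatched to MUL
c14: I3 operands ready; I4 dispatched to SHIFT
c15: I5 dispatched to ADD
c20: I3 complete
c21: R0←I3
c22: I4 operands ready
c23: I4 complete
c24: R2←I4
c25: I5 operands ready
c27: I5 complete
c28: R4←I5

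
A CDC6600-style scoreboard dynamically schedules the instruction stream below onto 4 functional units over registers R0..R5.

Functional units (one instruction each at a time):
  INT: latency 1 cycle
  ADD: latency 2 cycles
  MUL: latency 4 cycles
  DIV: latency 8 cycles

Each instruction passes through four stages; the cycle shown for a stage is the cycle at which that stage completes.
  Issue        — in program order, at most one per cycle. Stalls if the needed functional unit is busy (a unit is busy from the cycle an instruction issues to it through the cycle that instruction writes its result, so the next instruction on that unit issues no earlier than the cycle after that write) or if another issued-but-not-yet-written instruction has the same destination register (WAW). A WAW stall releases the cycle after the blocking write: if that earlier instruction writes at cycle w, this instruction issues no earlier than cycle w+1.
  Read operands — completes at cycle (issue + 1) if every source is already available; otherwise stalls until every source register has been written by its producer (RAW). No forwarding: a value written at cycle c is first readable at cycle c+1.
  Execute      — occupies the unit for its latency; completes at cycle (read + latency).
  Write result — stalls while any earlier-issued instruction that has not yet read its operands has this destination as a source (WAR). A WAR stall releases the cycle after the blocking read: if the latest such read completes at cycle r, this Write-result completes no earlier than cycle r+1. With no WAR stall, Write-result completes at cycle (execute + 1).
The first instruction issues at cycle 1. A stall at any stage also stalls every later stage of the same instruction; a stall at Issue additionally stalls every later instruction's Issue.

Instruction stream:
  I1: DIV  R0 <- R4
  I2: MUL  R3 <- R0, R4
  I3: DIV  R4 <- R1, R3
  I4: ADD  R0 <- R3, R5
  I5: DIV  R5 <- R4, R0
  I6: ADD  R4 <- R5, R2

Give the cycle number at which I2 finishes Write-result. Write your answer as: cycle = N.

cycle = 17

cycle 1: I1→DIV
cycle 2: I1 RO · I2→MUL
cycle 10: I1 EX
cycle 11: I1 WR R0
cycle 12: I2 RO · I3→DIV
cycle 13: I4→ADD
cycle 16: I2 EX
cycle 17: I2 WR R3
cycle 18: I3 RO · I4 RO
cycle 20: I4 EX
cycle 21: I4 WR R0
cycle 26: I3 EX
cycle 27: I3 WR R4
cycle 28: I5→DIV
cycle 29: I5 RO · I6→ADD
cycle 37: I5 EX
cycle 38: I5 WR R5
cycle 39: I6 RO
cycle 41: I6 EX
cycle 42: I6 WR R4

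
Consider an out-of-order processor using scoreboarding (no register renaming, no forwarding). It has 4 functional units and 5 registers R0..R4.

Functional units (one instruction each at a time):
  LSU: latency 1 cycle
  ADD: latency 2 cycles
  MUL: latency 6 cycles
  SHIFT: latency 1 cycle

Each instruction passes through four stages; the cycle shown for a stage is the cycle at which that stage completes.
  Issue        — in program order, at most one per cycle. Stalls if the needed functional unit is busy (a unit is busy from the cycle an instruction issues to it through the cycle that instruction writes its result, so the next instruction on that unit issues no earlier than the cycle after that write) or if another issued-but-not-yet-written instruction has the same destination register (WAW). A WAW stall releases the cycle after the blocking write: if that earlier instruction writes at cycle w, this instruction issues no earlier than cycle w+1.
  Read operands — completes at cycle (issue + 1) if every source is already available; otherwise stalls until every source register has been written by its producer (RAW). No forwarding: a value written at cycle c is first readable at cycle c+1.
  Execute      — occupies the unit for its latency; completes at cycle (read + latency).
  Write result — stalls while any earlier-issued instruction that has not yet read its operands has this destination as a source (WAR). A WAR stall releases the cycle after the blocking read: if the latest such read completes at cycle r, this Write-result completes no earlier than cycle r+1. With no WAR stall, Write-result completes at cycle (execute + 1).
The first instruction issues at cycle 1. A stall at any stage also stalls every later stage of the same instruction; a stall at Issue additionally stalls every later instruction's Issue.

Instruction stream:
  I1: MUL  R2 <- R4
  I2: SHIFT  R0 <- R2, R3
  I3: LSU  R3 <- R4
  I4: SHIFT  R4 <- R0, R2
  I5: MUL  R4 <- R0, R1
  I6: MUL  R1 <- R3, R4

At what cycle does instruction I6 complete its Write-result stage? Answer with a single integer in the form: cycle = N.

cycle = 34

cycle 1: I1 issues→MUL
cycle 2: I1 reads, I2 issues→SHIFT
cycle 3: I3 issues→LSU
cycle 4: I3 reads
cycle 5: I3 exec-done
cycle 8: I1 exec-done
cycle 9: I1 writes R2
cycle 10: I2 reads
cycle 11: I2 exec-done, I3 writes R3
cycle 12: I2 writes R0
cycle 13: I4 issues→SHIFT
cycle 14: I4 reads
cycle 15: I4 exec-done
cycle 16: I4 writes R4
cycle 17: I5 issues→MUL
cycle 18: I5 reads
cycle 24: I5 exec-done
cycle 25: I5 writes R4
cycle 26: I6 issues→MUL
cycle 27: I6 reads
cycle 33: I6 exec-done
cycle 34: I6 writes R1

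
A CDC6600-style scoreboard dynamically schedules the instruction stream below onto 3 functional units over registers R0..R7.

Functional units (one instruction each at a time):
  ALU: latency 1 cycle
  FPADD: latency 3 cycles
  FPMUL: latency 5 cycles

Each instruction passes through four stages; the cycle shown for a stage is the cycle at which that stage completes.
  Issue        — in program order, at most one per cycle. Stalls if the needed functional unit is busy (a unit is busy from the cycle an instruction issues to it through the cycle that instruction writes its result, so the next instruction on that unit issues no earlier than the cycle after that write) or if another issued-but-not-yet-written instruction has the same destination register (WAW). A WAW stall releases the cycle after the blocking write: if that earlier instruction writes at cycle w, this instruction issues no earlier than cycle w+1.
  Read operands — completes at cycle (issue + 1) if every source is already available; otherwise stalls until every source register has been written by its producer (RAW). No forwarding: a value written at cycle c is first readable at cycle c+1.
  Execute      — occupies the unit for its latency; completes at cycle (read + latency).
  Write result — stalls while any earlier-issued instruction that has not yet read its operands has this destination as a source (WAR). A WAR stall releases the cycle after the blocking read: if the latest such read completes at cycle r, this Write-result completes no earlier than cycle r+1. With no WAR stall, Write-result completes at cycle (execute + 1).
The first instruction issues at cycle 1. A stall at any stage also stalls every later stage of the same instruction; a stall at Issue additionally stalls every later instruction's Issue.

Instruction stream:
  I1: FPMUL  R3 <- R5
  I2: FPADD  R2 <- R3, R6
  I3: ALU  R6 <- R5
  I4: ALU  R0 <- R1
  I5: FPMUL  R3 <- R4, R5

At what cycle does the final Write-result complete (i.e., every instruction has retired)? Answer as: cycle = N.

cycle = 19

I1 -> (1, 2, 7, 8)
I2 -> (2, 9, 12, 13)  // RAW R3: wait I1 write@8
I3 -> (3, 4, 5, 10)  // WAR R6: wait I2 read@9
I4 -> (11, 12, 13, 14)  // struct: ALU busy until I3 writes@10
I5 -> (12, 13, 18, 19)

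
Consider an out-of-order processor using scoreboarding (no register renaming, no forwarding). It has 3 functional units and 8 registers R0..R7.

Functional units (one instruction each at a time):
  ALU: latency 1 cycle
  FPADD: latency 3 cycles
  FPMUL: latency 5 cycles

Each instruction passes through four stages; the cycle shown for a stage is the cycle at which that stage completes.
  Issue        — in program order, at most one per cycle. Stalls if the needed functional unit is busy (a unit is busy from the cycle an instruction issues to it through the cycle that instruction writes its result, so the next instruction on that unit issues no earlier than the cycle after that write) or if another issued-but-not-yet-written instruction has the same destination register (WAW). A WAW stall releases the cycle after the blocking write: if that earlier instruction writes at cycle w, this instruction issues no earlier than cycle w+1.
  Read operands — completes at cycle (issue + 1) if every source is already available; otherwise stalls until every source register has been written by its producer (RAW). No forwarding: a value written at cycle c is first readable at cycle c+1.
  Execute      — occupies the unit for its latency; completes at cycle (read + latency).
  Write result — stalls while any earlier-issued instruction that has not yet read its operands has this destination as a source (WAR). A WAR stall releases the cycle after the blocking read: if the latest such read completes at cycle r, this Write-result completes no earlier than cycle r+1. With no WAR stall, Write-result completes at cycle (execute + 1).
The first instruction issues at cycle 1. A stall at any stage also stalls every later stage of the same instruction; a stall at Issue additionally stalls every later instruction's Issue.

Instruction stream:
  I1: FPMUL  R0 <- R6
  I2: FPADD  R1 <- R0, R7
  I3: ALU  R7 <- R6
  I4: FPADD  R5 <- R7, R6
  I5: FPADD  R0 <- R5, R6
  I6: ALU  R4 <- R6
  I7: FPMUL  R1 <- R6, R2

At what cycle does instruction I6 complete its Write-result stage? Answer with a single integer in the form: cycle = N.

[1] issue I1 (FPMUL)
[2] I1 read-ops, issue I2 (FPADD)
[3] issue I3 (ALU)
[4] I3 read-ops
[5] I3 finished on ALU
[7] I1 finished on FPMUL
[8] I1→R0
[9] I2 read-ops
[10] I3→R7
[12] I2 finished on FPADD
[13] I2→R1
[14] issue I4 (FPADD)
[15] I4 read-ops
[18] I4 finished on FPADD
[19] I4→R5
[20] issue I5 (FPADD)
[21] I5 read-ops, issue I6 (ALU)
[22] I6 read-ops, issue I7 (FPMUL)
[23] I6 finished on ALU, I7 read-ops
[24] I5 finished on FPADD, I6→R4
[25] I5→R0
[28] I7 finished on FPMUL
[29] I7→R1

cycle = 24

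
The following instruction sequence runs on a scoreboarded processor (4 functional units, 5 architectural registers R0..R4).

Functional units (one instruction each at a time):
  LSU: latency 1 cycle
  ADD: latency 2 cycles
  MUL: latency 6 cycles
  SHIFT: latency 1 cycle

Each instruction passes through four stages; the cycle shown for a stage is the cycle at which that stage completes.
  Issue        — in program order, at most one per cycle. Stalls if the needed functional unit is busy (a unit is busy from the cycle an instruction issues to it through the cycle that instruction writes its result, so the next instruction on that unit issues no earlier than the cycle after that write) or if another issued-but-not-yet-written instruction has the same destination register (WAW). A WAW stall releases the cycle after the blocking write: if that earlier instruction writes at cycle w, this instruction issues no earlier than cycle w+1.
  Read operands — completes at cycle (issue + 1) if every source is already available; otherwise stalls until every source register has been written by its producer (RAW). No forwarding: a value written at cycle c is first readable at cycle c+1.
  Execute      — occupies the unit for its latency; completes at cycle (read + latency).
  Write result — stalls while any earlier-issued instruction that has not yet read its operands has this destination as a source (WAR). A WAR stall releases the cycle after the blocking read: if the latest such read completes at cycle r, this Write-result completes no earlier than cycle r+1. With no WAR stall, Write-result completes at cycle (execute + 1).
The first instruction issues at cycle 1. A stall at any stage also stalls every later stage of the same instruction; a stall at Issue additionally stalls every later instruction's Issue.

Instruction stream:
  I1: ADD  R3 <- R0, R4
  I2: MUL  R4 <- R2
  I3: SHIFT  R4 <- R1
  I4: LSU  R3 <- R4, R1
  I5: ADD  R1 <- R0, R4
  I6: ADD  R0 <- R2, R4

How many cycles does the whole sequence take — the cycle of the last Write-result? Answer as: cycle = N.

cycle = 23

I1: IS=1 RO=2 EX=4 WR=5
I2: IS=2 RO=3 EX=9 WR=10
I3: IS=11 RO=12 EX=13 WR=14  [WAW R4: wait I2 write@10]
I4: IS=12 RO=15 EX=16 WR=17  [RAW R4: wait I3 write@14]
I5: IS=13 RO=15 EX=17 WR=18  [RAW R4: wait I3 write@14]
I6: IS=19 RO=20 EX=22 WR=23  [struct: ADD busy until I5 writes@18]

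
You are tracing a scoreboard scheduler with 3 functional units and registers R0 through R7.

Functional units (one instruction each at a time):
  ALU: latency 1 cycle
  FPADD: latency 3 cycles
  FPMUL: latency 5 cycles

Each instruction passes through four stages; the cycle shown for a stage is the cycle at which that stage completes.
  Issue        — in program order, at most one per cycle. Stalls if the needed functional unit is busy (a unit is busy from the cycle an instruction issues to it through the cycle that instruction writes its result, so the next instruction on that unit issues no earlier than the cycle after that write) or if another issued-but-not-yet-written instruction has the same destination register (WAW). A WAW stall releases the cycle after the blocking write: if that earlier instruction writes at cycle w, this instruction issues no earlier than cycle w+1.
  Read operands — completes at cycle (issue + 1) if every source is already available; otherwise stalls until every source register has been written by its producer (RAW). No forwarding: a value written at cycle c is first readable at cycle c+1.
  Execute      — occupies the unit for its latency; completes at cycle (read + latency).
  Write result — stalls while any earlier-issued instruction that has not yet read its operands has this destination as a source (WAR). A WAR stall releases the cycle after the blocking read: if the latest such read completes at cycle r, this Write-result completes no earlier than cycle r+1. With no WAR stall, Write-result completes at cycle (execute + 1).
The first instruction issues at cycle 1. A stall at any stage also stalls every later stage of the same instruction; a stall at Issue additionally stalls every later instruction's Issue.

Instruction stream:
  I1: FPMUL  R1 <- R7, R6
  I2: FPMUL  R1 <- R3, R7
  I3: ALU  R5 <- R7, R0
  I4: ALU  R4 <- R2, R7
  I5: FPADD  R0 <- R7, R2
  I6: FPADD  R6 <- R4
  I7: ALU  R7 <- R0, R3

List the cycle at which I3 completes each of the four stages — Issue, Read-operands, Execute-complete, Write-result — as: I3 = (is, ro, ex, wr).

cycle 1: I1→FPMUL
cycle 2: I1 RO
cycle 7: I1 EX
cycle 8: I1 WR R1
cycle 9: I2→FPMUL
cycle 10: I2 RO; I3→ALU
cycle 11: I3 RO
cycle 12: I3 EX
cycle 13: I3 WR R5
cycle 14: I4→ALU
cycle 15: I2 EX; I4 RO; I5→FPADD
cycle 16: I2 WR R1; I4 EX; I5 RO
cycle 17: I4 WR R4
cycle 19: I5 EX
cycle 20: I5 WR R0
cycle 21: I6→FPADD
cycle 22: I6 RO; I7→ALU
cycle 23: I7 RO
cycle 24: I7 EX
cycle 25: I6 EX; I7 WR R7
cycle 26: I6 WR R6

I3 = (10, 11, 12, 13)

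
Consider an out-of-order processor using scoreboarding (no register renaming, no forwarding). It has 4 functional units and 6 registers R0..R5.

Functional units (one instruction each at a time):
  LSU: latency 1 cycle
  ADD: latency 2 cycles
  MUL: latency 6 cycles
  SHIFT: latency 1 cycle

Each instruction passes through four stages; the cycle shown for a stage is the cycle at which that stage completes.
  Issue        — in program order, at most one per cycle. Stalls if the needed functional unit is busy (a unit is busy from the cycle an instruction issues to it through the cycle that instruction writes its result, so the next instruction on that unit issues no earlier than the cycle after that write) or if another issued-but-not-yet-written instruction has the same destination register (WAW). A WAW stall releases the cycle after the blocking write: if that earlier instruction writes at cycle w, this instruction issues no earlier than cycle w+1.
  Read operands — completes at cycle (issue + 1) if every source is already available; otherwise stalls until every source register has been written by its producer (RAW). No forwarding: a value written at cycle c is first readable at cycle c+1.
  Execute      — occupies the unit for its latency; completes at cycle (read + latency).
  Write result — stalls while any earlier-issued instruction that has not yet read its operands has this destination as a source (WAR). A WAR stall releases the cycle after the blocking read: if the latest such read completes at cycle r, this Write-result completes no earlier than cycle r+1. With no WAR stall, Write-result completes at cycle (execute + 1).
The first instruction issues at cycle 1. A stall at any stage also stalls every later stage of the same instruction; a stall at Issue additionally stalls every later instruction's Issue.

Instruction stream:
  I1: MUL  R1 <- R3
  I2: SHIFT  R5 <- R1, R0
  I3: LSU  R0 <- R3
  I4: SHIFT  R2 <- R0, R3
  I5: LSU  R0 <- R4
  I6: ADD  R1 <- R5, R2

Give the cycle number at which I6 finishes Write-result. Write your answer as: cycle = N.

cycle = 20

  I1 | 1 | 2 | 8 | 9
  I2 | 2 | 10 | 11 | 12   RAW R1: wait I1 write@9
  I3 | 3 | 4 | 5 | 11   WAR R0: wait I2 read@10
  I4 | 13 | 14 | 15 | 16   struct: SHIFT busy until I2 writes@12
  I5 | 14 | 15 | 16 | 17
  I6 | 15 | 17 | 19 | 20   RAW R2: wait I4 write@16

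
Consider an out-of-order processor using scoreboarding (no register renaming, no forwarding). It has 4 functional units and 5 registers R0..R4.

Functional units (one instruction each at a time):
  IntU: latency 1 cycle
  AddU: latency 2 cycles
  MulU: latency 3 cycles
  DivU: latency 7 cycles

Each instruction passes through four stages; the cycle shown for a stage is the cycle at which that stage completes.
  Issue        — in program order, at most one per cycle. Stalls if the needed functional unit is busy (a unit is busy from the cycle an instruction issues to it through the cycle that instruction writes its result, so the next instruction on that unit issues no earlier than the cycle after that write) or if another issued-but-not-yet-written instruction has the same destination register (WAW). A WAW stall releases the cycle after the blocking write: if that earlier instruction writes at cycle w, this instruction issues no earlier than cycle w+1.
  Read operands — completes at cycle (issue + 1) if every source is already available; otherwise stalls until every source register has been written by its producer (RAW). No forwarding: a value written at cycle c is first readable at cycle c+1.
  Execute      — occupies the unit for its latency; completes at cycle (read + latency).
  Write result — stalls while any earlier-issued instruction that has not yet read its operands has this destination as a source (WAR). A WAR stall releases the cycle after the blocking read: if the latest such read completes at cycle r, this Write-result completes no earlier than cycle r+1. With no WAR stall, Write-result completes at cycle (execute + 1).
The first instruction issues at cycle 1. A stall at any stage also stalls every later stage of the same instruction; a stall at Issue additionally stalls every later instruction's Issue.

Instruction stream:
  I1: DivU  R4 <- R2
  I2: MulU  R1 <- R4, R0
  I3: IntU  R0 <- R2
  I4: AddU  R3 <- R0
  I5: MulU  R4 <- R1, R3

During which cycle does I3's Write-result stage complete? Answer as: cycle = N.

cycle = 12

cycle 1: I1 dispatched to DivU
cycle 2: I1 operands ready | I2 dispatched to MulU
cycle 3: I3 dispatched to IntU
cycle 4: I3 operands ready | I4 dispatched to AddU
cycle 5: I3 complete
cycle 9: I1 complete
cycle 10: R4←I1
cycle 11: I2 operands ready
cycle 12: R0←I3
cycle 13: I4 operands ready
cycle 14: I2 complete
cycle 15: R1←I2 | I4 complete
cycle 16: R3←I4 | I5 dispatched to MulU
cycle 17: I5 operands ready
cycle 20: I5 complete
cycle 21: R4←I5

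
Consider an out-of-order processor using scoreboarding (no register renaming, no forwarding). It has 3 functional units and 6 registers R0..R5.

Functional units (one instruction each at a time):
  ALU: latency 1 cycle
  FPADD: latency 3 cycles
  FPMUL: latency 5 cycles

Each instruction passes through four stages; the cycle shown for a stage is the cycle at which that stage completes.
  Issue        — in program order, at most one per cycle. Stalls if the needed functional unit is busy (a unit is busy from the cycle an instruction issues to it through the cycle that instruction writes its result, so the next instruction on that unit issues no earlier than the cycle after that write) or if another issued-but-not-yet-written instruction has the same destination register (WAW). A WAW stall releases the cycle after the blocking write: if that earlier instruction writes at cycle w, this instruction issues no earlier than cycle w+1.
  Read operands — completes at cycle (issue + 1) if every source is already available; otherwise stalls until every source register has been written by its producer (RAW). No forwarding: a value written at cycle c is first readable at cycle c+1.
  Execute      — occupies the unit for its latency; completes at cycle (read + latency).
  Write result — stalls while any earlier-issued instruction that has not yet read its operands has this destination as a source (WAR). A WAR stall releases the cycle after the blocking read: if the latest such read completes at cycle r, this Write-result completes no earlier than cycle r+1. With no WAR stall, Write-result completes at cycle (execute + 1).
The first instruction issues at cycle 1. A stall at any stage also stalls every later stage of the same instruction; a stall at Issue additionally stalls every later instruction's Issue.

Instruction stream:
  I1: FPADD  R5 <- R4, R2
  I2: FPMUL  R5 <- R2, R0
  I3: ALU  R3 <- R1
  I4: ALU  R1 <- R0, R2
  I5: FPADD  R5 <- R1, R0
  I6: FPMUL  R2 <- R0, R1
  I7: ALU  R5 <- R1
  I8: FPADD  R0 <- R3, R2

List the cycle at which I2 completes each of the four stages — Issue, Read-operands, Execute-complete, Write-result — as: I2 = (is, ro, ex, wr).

I2 = (7, 8, 13, 14)

I1: IS=1 RO=2 EX=5 WR=6
I2: IS=7 RO=8 EX=13 WR=14  [WAW R5: wait I1 write@6]
I3: IS=8 RO=9 EX=10 WR=11
I4: IS=12 RO=13 EX=14 WR=15  [struct: ALU busy until I3 writes@11]
I5: IS=15 RO=16 EX=19 WR=20  [WAW R5: wait I2 write@14]
I6: IS=16 RO=17 EX=22 WR=23
I7: IS=21 RO=22 EX=23 WR=24  [WAW R5: wait I5 write@20]
I8: IS=22 RO=24 EX=27 WR=28  [RAW R2: wait I6 write@23]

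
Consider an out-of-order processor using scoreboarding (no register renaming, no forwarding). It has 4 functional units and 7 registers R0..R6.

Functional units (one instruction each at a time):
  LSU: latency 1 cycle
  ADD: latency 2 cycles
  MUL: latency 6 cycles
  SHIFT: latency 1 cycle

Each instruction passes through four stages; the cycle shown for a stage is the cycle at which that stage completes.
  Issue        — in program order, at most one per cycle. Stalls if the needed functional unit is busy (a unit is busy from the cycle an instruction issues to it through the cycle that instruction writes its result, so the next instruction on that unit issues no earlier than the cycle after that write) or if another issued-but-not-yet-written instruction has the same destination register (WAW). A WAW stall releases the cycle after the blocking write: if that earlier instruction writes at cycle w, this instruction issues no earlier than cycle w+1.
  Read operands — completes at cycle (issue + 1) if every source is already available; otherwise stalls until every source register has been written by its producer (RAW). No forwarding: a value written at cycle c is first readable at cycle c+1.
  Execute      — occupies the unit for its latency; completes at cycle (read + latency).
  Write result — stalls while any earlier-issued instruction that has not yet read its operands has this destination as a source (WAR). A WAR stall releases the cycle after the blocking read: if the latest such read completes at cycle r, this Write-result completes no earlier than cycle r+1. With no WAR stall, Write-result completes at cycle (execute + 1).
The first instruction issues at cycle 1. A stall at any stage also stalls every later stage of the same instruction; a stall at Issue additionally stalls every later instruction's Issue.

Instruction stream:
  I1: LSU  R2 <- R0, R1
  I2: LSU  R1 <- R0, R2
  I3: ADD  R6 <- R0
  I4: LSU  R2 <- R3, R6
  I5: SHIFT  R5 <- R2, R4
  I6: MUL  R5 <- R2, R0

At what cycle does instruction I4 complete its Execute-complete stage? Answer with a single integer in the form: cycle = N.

cycle = 12

c1: I1 dispatched to LSU
c2: I1 operands ready
c3: I1 complete
c4: R2←I1
c5: I2 dispatched to LSU
c6: I2 operands ready; I3 dispatched to ADD
c7: I2 complete; I3 operands ready
c8: R1←I2
c9: I3 complete; I4 dispatched to LSU
c10: R6←I3; I5 dispatched to SHIFT
c11: I4 operands ready
c12: I4 complete
c13: R2←I4
c14: I5 operands ready
c15: I5 complete
c16: R5←I5
c17: I6 dispatched to MUL
c18: I6 operands ready
c24: I6 complete
c25: R5←I6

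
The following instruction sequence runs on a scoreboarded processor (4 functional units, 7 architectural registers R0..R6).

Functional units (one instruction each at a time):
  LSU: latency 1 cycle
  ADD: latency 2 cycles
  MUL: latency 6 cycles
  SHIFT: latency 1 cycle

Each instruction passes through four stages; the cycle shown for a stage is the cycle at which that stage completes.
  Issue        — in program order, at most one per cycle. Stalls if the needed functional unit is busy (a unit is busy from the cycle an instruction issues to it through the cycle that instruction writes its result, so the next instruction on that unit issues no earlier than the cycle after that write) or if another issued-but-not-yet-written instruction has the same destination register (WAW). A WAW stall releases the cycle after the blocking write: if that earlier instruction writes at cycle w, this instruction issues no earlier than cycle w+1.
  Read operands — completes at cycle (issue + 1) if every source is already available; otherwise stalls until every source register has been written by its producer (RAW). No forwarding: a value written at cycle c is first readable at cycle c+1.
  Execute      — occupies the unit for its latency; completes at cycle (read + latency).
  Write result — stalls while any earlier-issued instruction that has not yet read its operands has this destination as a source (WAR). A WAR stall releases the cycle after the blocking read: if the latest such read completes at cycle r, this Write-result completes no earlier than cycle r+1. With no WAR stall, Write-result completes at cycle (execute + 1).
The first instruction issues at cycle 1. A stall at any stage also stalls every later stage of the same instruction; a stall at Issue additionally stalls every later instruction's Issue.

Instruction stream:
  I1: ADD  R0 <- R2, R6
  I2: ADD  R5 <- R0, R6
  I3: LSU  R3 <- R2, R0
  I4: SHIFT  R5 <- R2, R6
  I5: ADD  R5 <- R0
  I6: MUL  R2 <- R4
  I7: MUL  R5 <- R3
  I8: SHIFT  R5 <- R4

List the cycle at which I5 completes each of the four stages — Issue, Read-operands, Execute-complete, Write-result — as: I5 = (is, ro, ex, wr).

I5 = (15, 16, 18, 19)

[1] I1 dispatched to ADD
[2] I1 operands ready
[4] I1 complete
[5] R0←I1
[6] I2 dispatched to ADD
[7] I2 operands ready; I3 dispatched to LSU
[8] I3 operands ready
[9] I2 complete; I3 complete
[10] R5←I2; R3←I3
[11] I4 dispatched to SHIFT
[12] I4 operands ready
[13] I4 complete
[14] R5←I4
[15] I5 dispatched to ADD
[16] I5 operands ready; I6 dispatched to MUL
[17] I6 operands ready
[18] I5 complete
[19] R5←I5
[23] I6 complete
[24] R2←I6
[25] I7 dispatched to MUL
[26] I7 operands ready
[32] I7 complete
[33] R5←I7
[34] I8 dispatched to SHIFT
[35] I8 operands ready
[36] I8 complete
[37] R5←I8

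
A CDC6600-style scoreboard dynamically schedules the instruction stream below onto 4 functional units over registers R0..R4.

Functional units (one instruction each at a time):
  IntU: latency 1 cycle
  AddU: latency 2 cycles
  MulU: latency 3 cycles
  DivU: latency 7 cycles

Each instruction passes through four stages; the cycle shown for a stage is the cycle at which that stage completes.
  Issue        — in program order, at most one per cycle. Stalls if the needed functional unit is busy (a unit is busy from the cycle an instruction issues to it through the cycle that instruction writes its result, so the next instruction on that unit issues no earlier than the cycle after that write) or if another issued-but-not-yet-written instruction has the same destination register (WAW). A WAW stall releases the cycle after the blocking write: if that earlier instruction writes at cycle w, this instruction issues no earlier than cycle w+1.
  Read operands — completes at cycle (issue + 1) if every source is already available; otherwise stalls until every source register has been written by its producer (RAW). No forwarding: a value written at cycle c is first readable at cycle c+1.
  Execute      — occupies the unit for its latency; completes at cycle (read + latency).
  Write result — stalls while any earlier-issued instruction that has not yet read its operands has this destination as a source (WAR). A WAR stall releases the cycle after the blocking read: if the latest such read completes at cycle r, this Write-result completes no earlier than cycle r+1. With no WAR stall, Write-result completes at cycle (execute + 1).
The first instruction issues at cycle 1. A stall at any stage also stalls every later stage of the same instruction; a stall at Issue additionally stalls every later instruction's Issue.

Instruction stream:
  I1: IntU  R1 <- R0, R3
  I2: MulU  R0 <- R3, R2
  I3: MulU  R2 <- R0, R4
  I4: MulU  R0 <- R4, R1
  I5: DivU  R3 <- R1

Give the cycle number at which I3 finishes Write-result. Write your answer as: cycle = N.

I1: IS=1 RO=2 EX=3 WR=4
I2: IS=2 RO=3 EX=6 WR=7
I3: IS=8 RO=9 EX=12 WR=13  [struct: MulU busy until I2 writes@7]
I4: IS=14 RO=15 EX=18 WR=19  [struct: MulU busy until I3 writes@13]
I5: IS=15 RO=16 EX=23 WR=24

cycle = 13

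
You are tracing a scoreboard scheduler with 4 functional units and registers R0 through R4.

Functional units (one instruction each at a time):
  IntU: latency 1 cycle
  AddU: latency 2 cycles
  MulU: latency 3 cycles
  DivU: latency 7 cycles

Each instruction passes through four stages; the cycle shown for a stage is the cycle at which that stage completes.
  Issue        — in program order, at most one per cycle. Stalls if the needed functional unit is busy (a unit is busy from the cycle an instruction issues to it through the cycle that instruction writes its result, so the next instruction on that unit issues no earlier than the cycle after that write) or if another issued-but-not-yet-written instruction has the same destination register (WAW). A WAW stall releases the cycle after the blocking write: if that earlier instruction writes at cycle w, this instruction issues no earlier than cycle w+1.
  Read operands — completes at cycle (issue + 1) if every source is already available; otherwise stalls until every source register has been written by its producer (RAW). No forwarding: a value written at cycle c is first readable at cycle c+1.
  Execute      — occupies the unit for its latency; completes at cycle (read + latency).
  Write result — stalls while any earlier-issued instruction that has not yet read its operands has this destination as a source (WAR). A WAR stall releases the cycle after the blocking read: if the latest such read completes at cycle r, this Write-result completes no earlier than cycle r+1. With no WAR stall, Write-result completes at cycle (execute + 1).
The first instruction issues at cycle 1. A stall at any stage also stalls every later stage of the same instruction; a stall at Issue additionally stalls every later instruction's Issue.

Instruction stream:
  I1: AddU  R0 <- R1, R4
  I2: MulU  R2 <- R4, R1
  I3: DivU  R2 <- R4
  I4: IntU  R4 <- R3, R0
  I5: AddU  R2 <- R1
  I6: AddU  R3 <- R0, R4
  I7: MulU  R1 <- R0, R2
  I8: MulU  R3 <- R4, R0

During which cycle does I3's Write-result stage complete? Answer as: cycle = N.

  I1 | 1 | 2 | 4 | 5
  I2 | 2 | 3 | 6 | 7
  I3 | 8 | 9 | 16 | 17   WAW R2: wait I2 write@7
  I4 | 9 | 10 | 11 | 12
  I5 | 18 | 19 | 21 | 22   WAW R2: wait I3 write@17
  I6 | 23 | 24 | 26 | 27   struct: AddU busy until I5 writes@22
  I7 | 24 | 25 | 28 | 29
  I8 | 30 | 31 | 34 | 35   struct: MulU busy until I7 writes@29

cycle = 17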